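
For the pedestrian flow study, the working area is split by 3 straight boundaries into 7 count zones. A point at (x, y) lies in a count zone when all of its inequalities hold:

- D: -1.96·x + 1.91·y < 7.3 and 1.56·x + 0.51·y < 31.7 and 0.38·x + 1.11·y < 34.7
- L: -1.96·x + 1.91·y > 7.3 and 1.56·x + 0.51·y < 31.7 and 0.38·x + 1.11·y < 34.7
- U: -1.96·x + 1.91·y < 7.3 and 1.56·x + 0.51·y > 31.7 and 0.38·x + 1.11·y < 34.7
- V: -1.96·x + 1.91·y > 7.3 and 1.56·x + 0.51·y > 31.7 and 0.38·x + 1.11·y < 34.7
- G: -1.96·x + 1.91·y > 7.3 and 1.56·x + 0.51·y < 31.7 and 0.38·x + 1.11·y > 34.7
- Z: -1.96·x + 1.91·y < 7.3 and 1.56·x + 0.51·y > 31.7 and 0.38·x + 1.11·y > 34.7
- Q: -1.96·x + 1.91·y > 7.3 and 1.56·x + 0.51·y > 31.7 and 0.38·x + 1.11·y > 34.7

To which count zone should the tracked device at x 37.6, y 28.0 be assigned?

Z

-1.96·37.6 + 1.91·28.0 = -20.216, which is < 7.3
1.56·37.6 + 0.51·28.0 = 72.936, which is > 31.7
0.38·37.6 + 1.11·28.0 = 45.368, which is > 34.7
This sign pattern matches Z.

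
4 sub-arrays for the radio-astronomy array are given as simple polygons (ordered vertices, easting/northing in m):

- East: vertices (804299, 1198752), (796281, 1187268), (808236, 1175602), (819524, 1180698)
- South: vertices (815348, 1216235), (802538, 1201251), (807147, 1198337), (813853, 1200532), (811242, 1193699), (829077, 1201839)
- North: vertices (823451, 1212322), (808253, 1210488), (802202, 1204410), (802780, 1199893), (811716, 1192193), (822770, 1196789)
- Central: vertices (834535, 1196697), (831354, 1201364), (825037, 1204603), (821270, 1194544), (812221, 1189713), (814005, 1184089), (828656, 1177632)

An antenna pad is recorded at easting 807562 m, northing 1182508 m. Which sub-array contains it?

Cast a ray rightward from (807562, 1182508). For each polygon, the edges (by vertex number in listed order) whose endpoints lie on opposite sides of northing = 1182508, where each meets that height, and whether that is right or left of the point:
East: 2–3 at easting≈801158.9 (left), 4–1 at easting≈817997.6 (right) → 1 crossing.
South: no edge straddles that height → 0 crossings.
North: no edge straddles that height → 0 crossings.
Central: 6–7 at easting≈817592.3 (right), 7–1 at easting≈830159.6 (right) → 2 crossings.
Only East has an odd count, so the point is inside East.

East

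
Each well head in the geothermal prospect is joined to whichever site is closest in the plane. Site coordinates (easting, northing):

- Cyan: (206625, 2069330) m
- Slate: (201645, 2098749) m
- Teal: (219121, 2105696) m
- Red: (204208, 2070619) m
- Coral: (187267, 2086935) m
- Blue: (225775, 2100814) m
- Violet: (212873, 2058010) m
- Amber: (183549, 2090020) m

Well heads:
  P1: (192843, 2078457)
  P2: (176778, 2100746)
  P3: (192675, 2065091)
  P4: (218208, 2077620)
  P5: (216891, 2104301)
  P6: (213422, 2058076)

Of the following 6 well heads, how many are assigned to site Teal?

P1 → Coral
P2 → Amber
P3 → Red
P4 → Cyan
P5 → Teal
P6 → Violet
1 of the 6 goes to Teal.

1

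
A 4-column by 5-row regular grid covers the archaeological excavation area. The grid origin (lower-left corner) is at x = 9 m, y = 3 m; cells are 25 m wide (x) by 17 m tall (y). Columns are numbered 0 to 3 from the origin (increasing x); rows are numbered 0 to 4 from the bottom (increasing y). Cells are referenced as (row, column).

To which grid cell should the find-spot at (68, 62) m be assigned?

Column index: ⌊(68 − 9) / 25⌋ = ⌊2.360⌋ = 2
Row offset from origin: ⌊(62 − 3) / 17⌋ = ⌊3.471⌋ = 3 → row 3

(3, 2)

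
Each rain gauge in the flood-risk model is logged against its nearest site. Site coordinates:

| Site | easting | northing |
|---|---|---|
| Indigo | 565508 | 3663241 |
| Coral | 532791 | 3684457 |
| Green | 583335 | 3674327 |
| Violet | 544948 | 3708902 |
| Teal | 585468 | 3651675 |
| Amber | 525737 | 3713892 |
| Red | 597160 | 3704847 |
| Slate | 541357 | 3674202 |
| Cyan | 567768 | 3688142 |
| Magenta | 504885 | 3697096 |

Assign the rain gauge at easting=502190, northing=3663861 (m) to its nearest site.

Squared distances to each site:
Indigo: 4009553524.000; Coral: 1360616417.000; Green: 6694048181.000; Violet: 3856938245.000; Teal: 7083723880.000; Amber: 3057562170.000; Red: 10699153096.000; Slate: 1640990170.000; Cyan: 4890041045.000; Magenta: 1111828250.000.
Minimum at Magenta.

Magenta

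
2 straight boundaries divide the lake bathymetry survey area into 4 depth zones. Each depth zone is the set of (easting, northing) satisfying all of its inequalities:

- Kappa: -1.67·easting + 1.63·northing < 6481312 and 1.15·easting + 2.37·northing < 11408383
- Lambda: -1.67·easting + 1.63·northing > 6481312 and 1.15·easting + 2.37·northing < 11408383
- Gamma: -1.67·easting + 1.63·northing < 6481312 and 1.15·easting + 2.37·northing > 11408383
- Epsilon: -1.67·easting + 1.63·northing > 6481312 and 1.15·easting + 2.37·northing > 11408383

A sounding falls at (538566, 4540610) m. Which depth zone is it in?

Lambda

-1.67·538566 + 1.63·4540610 = 6501789.080, which is > 6481312
1.15·538566 + 2.37·4540610 = 11380596.600, which is < 11408383
This sign pattern matches Lambda.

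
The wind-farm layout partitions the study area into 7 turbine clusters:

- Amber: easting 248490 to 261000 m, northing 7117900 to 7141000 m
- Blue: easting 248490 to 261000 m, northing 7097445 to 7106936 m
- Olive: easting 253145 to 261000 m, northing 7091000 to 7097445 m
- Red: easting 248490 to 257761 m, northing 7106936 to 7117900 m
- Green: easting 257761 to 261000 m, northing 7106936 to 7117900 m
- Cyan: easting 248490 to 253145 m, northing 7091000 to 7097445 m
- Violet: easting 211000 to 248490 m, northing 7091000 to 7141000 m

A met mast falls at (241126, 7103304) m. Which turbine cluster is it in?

Violet

The point has easting = 241126 and northing = 7103304.
Only Violet satisfies 211000 ≤ easting ≤ 248490 and 7091000 ≤ northing ≤ 7141000.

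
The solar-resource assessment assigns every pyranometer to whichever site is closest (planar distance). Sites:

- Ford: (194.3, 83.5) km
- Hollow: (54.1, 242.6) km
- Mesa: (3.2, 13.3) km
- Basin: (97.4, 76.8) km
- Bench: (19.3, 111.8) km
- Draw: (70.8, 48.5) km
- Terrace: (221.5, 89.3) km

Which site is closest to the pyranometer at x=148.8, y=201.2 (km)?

Hollow

Squared distances to each site:
Ford: 15923.540; Hollow: 10682.050; Mesa: 56505.770; Basin: 18117.320; Bench: 24762.610; Draw: 29401.290; Terrace: 17806.900.
Minimum at Hollow.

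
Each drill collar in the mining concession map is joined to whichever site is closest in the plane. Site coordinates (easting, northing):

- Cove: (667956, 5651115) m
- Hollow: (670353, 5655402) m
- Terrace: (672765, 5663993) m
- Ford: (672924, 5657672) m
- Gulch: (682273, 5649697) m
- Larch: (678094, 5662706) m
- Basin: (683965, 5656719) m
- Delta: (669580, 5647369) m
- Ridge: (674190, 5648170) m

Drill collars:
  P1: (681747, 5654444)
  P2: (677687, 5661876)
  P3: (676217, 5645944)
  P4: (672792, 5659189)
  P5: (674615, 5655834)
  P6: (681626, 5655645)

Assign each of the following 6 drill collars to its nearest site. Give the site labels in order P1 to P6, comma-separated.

P1 → Basin (d²=10095149.00)
P2 → Larch (d²=854549.00)
P3 → Ridge (d²=9063805.00)
P4 → Ford (d²=2318713.00)
P5 → Ford (d²=6237725.00)
P6 → Basin (d²=6624397.00)

Basin, Larch, Ridge, Ford, Ford, Basin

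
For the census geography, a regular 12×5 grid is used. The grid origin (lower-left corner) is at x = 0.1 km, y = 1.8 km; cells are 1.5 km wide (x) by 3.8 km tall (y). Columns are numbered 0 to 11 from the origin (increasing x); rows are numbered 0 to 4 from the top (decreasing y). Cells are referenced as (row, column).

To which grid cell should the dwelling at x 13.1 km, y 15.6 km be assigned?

(1, 8)

Column index: ⌊(13.1 − 0.1) / 1.5⌋ = ⌊8.667⌋ = 8
Row offset from origin: ⌊(15.6 − 1.8) / 3.8⌋ = ⌊3.632⌋ = 3 → row 1 (counted from top)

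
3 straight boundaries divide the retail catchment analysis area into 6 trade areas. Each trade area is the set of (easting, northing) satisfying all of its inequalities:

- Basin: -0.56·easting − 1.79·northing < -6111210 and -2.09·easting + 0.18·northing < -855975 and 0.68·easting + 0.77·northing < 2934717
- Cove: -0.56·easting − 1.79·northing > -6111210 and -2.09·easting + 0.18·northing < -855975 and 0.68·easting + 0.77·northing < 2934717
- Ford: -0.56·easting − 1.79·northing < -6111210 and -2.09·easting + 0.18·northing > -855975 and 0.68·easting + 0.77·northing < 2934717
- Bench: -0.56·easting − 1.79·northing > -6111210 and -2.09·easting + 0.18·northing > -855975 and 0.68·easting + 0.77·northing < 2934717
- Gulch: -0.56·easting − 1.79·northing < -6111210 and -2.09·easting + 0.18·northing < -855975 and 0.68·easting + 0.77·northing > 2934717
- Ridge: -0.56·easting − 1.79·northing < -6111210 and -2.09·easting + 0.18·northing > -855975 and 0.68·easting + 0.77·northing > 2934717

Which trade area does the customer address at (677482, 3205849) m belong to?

-0.56·677482 − 1.79·3205849 = -6117859.630, which is < -6111210
-2.09·677482 + 0.18·3205849 = -838884.560, which is > -855975
0.68·677482 + 0.77·3205849 = 2929191.490, which is < 2934717
This sign pattern matches Ford.

Ford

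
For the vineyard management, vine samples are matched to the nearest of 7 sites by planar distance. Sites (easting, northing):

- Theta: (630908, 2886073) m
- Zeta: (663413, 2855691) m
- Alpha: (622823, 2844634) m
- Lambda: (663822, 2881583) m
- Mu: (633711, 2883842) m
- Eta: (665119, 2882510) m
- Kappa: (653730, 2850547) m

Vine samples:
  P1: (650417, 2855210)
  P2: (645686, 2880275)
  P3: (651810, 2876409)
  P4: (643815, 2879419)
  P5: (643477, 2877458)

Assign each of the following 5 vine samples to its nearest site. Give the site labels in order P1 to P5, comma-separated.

Kappa, Mu, Lambda, Mu, Mu

P1 → Kappa (d²=32719538.00)
P2 → Mu (d²=156124114.00)
P3 → Lambda (d²=171058420.00)
P4 → Mu (d²=121653745.00)
P5 → Mu (d²=136130212.00)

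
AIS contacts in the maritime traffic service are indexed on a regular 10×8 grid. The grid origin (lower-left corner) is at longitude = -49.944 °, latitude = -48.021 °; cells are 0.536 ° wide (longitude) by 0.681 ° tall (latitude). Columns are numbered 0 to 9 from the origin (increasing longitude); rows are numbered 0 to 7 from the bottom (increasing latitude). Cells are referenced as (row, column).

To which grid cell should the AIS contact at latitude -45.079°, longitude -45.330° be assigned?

Column index: ⌊(-45.330 − -49.944) / 0.536⌋ = ⌊8.608⌋ = 8
Row offset from origin: ⌊(-45.079 − -48.021) / 0.681⌋ = ⌊4.320⌋ = 4 → row 4

(4, 8)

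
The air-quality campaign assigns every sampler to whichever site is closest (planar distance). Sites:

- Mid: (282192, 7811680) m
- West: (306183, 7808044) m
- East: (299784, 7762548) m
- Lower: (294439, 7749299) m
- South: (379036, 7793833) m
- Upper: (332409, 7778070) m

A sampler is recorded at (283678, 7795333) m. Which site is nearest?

Mid

Squared distances to each site:
Mid: 269432605.000; West: 668044546.000; East: 1334259461.000; Lower: 2234928277.000; South: 9095398164.000; Upper: 2672721530.000.
Minimum at Mid.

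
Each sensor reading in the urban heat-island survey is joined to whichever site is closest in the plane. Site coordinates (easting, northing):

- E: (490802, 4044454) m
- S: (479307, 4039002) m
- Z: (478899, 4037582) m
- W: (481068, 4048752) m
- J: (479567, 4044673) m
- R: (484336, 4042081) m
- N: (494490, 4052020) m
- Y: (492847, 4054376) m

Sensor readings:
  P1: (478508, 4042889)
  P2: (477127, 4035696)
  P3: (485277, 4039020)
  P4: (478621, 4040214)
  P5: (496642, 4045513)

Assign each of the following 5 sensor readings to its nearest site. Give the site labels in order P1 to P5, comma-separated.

J, Z, R, S, E

P1 → J (d²=4304137.00)
P2 → Z (d²=6696980.00)
P3 → R (d²=10255202.00)
P4 → S (d²=1939540.00)
P5 → E (d²=35227081.00)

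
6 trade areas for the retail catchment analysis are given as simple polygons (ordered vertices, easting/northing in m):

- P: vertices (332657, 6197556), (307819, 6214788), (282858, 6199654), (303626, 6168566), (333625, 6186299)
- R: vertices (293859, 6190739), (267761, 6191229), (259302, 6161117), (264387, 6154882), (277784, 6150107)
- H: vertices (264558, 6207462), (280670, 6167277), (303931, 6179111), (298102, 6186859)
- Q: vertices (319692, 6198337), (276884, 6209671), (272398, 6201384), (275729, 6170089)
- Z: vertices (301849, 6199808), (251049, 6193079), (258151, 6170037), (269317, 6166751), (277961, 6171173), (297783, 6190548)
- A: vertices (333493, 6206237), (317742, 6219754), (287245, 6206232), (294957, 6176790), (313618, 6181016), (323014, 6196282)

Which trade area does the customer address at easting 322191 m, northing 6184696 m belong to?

P

Cast a ray rightward from (322191, 6184696). For each polygon, the edges (by vertex number in listed order) whose endpoints lie on opposite sides of northing = 6184696, where each meets that height, and whether that is right or left of the point:
P: 3–4 at easting≈292850.5 (left), 4–5 at easting≈330913.2 (right) → 1 crossing.
R: 2–3 at easting≈265925.8 (left), 5–1 at easting≈291468.2 (left) → 0 crossings.
H: 1–2 at easting≈273685.9 (left), 3–4 at easting≈299729.3 (left) → 0 crossings.
Q: 3–4 at easting≈274174.2 (left), 4–1 at easting≈298462.2 (left) → 0 crossings.
Z: 2–3 at easting≈253632.8 (left), 5–6 at easting≈291796.0 (left) → 0 crossings.
A: 3–4 at easting≈292886.1 (left), 5–6 at easting≈315883.0 (left) → 0 crossings.
Only P has an odd count, so the point is inside P.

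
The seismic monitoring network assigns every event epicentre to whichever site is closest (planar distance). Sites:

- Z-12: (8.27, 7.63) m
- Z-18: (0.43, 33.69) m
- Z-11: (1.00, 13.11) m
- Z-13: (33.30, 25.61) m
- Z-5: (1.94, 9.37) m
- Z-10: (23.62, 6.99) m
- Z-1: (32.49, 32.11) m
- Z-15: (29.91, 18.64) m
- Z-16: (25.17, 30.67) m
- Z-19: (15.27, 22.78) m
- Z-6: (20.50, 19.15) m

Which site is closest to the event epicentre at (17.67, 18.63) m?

Z-6

Squared distances to each site:
Z-12: 209.360; Z-18: 524.021; Z-11: 308.359; Z-13: 293.017; Z-5: 333.181; Z-10: 170.892; Z-1: 401.343; Z-15: 149.818; Z-16: 201.212; Z-19: 22.983; Z-6: 8.279.
Minimum at Z-6.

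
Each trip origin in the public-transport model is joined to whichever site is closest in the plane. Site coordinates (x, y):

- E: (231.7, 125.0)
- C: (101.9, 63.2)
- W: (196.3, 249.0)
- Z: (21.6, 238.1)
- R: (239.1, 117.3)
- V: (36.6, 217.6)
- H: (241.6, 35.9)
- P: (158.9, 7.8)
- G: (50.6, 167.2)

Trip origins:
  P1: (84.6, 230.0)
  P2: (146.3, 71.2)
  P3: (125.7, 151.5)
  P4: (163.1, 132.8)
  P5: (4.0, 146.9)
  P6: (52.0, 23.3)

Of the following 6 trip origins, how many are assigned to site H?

0

P1 → V
P2 → C
P3 → G
P4 → E
P5 → G
P6 → C
0 of the 6 go to H.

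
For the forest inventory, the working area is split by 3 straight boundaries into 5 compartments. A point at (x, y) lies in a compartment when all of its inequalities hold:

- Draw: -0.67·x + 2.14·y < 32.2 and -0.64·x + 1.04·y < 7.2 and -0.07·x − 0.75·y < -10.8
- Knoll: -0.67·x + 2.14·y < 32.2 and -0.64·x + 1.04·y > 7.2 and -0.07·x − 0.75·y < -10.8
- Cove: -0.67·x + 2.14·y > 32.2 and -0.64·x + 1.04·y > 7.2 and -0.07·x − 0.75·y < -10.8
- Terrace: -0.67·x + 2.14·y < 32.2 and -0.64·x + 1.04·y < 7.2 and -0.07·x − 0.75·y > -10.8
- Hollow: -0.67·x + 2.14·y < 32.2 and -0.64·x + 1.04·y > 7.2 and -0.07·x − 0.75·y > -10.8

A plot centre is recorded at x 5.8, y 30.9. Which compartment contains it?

Cove

-0.67·5.8 + 2.14·30.9 = 62.240, which is > 32.2
-0.64·5.8 + 1.04·30.9 = 28.424, which is > 7.2
-0.07·5.8 − 0.75·30.9 = -23.581, which is < -10.8
This sign pattern matches Cove.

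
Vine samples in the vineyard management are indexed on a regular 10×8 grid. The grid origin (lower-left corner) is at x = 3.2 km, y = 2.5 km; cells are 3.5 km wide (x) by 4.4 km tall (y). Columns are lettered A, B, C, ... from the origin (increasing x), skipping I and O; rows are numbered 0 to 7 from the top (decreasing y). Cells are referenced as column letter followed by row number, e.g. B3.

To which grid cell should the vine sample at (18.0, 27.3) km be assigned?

E2

Column index: ⌊(18.0 − 3.2) / 3.5⌋ = ⌊4.229⌋ = 4 → column E
Row offset from origin: ⌊(27.3 − 2.5) / 4.4⌋ = ⌊5.636⌋ = 5 → row 2 (counted from top)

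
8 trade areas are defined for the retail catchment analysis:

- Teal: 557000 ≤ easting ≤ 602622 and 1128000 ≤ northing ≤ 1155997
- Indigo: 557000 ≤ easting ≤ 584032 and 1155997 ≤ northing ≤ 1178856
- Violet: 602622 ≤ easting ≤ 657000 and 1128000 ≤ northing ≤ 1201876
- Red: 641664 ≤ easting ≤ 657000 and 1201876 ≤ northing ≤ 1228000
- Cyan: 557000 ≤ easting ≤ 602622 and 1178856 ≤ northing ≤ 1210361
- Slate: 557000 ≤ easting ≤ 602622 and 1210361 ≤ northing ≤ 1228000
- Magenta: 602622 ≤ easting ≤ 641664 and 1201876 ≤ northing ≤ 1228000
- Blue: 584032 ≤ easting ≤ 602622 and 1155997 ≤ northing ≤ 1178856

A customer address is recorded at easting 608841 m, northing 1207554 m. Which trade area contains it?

The point has easting = 608841 and northing = 1207554.
Only Magenta satisfies 602622 ≤ easting ≤ 641664 and 1201876 ≤ northing ≤ 1228000.

Magenta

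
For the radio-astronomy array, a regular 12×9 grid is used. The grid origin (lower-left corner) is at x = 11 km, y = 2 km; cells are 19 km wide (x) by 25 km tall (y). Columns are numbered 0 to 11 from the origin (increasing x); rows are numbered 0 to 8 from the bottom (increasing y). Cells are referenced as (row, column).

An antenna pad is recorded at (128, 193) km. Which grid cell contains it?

(7, 6)

Column index: ⌊(128 − 11) / 19⌋ = ⌊6.158⌋ = 6
Row offset from origin: ⌊(193 − 2) / 25⌋ = ⌊7.640⌋ = 7 → row 7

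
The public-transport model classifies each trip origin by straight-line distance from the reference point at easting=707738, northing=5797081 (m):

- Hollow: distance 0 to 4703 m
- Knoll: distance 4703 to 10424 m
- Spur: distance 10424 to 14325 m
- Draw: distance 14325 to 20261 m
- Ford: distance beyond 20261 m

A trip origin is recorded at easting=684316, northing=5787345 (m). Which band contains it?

Ford

Distance = √((684316−707738)² + (5787345−5797081)²) = √(548590084.000 + 94789696.000) = 25364.932 m.
20261 ≤ 25364.932 < ∞ → Ford.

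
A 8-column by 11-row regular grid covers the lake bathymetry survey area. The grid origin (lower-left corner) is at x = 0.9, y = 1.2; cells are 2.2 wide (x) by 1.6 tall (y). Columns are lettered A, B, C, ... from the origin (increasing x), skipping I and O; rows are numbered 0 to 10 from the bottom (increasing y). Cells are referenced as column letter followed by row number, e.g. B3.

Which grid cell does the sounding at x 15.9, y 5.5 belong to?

G2

Column index: ⌊(15.9 − 0.9) / 2.2⌋ = ⌊6.818⌋ = 6 → column G
Row offset from origin: ⌊(5.5 − 1.2) / 1.6⌋ = ⌊2.687⌋ = 2 → row 2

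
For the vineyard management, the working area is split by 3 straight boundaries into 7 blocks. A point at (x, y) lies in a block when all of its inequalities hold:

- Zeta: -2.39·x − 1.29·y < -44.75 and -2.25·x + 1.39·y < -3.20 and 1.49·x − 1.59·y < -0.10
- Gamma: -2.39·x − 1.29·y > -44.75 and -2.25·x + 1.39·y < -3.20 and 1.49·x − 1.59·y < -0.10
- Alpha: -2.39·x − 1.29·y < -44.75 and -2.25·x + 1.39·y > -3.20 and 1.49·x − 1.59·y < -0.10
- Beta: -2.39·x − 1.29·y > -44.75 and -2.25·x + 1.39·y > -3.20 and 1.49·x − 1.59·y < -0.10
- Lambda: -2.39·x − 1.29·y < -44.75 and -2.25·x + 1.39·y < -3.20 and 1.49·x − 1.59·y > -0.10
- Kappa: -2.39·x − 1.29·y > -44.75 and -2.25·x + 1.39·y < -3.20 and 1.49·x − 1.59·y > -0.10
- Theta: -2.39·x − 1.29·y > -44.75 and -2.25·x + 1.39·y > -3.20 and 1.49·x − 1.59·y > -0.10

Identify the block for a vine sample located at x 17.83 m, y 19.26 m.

Zeta

-2.39·17.83 − 1.29·19.26 = -67.459, which is < -44.75
-2.25·17.83 + 1.39·19.26 = -13.346, which is < -3.20
1.49·17.83 − 1.59·19.26 = -4.057, which is < -0.10
This sign pattern matches Zeta.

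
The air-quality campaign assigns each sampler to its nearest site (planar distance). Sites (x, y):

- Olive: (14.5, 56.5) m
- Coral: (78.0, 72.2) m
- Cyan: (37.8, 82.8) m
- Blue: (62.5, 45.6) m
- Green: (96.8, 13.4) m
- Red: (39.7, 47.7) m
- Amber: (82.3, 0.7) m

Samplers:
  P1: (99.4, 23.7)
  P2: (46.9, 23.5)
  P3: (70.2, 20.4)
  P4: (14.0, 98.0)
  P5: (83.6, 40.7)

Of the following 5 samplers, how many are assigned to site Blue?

P1 → Green
P2 → Red
P3 → Amber
P4 → Cyan
P5 → Blue
1 of the 5 goes to Blue.

1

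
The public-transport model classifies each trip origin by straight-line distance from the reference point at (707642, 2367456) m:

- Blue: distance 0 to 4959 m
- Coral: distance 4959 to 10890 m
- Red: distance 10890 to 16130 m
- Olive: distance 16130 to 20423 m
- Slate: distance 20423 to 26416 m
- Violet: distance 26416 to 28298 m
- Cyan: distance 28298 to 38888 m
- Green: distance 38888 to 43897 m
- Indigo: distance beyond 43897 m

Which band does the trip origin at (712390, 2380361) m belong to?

Distance = √((712390−707642)² + (2380361−2367456)²) = √(22543504.000 + 166539025.000) = 13750.728 m.
10890 ≤ 13750.728 < 16130 → Red.

Red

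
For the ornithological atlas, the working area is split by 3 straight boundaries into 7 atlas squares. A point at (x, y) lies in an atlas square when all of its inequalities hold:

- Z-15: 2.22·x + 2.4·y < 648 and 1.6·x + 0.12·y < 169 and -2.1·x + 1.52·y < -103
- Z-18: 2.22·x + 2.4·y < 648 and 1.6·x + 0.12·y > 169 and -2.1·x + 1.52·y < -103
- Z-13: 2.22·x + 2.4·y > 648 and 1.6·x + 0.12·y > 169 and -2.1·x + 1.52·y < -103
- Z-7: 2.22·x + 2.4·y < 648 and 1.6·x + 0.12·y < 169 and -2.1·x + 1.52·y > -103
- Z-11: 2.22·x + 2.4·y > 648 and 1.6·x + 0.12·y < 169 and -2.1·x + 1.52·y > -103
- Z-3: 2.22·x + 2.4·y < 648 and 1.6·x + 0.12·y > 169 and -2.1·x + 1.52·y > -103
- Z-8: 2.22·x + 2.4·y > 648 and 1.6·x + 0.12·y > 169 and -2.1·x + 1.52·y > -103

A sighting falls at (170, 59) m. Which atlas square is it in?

2.22·170 + 2.4·59 = 519.000, which is < 648
1.6·170 + 0.12·59 = 279.080, which is > 169
-2.1·170 + 1.52·59 = -267.320, which is < -103
This sign pattern matches Z-18.

Z-18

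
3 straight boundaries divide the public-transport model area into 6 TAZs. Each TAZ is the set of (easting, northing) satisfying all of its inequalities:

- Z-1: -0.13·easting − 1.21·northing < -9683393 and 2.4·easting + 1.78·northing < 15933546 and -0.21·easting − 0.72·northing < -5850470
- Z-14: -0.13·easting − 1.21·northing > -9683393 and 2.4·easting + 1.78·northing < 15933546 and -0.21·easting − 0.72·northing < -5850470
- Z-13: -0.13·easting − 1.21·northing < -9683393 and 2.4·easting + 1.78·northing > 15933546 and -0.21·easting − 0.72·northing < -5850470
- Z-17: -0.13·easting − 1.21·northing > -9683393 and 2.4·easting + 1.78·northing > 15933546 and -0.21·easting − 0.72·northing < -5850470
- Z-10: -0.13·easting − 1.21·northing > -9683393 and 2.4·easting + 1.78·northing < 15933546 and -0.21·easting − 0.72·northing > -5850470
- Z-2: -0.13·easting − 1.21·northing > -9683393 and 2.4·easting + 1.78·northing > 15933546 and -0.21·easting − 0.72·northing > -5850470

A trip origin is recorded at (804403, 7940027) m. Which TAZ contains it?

-0.13·804403 − 1.21·7940027 = -9712005.060, which is < -9683393
2.4·804403 + 1.78·7940027 = 16063815.260, which is > 15933546
-0.21·804403 − 0.72·7940027 = -5885744.070, which is < -5850470
This sign pattern matches Z-13.

Z-13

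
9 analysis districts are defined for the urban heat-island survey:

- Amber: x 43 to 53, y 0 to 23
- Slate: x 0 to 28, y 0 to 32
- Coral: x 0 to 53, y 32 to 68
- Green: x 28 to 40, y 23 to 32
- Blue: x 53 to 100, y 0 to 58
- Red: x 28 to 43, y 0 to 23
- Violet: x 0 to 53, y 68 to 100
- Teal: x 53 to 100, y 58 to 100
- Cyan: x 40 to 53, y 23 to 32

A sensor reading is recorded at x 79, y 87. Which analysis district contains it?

The point has x = 79 and y = 87.
Only Teal satisfies 53 ≤ x ≤ 100 and 58 ≤ y ≤ 100.

Teal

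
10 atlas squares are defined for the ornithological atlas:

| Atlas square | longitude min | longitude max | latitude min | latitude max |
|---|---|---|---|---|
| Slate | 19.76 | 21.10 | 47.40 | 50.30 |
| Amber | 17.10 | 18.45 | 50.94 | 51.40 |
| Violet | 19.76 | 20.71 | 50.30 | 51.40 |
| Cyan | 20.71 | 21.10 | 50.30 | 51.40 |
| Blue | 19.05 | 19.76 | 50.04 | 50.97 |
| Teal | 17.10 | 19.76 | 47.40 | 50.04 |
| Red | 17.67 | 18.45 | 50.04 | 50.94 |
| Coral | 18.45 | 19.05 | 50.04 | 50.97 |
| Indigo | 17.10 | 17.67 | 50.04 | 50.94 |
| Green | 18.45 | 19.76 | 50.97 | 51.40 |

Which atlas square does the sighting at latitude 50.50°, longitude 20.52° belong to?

The point has longitude = 20.52 and latitude = 50.50.
Only Violet satisfies 19.76 ≤ longitude ≤ 20.71 and 50.30 ≤ latitude ≤ 51.40.

Violet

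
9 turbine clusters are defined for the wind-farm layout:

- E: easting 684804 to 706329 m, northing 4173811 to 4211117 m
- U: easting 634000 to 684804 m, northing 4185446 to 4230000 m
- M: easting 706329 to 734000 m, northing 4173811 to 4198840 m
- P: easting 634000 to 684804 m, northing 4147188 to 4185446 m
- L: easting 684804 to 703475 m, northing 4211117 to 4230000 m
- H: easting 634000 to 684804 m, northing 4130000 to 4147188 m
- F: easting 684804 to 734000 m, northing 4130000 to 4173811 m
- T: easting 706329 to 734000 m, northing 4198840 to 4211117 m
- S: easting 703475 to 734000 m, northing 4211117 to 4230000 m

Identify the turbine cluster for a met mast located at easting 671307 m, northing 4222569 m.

The point has easting = 671307 and northing = 4222569.
Only U satisfies 634000 ≤ easting ≤ 684804 and 4185446 ≤ northing ≤ 4230000.

U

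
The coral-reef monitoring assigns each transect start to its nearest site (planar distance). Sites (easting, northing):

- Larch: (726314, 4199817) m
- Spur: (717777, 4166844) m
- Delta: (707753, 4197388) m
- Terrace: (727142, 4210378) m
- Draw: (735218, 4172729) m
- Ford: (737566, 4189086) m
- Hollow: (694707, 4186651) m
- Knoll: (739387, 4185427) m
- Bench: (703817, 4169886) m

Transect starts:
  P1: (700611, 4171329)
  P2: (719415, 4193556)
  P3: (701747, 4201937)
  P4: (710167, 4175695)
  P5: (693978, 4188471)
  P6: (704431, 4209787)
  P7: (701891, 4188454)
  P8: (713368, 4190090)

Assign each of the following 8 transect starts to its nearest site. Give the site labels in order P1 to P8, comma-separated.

Bench, Larch, Delta, Bench, Hollow, Delta, Hollow, Delta

P1 → Bench (d²=12360685.00)
P2 → Larch (d²=86796322.00)
P3 → Delta (d²=56765437.00)
P4 → Bench (d²=74066981.00)
P5 → Hollow (d²=3843841.00)
P6 → Delta (d²=164770885.00)
P7 → Hollow (d²=54860665.00)
P8 → Delta (d²=84789029.00)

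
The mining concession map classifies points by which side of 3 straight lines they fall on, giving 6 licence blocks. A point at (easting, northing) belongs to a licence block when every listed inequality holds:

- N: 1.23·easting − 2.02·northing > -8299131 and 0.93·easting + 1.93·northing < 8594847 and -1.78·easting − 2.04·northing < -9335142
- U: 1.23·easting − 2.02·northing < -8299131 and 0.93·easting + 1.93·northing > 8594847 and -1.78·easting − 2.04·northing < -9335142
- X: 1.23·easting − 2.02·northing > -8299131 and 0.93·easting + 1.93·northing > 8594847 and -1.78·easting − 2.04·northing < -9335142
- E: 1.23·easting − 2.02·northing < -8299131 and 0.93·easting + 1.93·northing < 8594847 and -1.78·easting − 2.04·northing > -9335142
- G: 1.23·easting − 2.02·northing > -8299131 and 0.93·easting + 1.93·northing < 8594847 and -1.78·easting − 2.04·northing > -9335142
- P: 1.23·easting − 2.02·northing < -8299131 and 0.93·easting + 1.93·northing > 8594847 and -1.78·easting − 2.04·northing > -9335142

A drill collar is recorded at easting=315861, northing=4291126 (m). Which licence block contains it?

G

1.23·315861 − 2.02·4291126 = -8279565.490, which is > -8299131
0.93·315861 + 1.93·4291126 = 8575623.910, which is < 8594847
-1.78·315861 − 2.04·4291126 = -9316129.620, which is > -9335142
This sign pattern matches G.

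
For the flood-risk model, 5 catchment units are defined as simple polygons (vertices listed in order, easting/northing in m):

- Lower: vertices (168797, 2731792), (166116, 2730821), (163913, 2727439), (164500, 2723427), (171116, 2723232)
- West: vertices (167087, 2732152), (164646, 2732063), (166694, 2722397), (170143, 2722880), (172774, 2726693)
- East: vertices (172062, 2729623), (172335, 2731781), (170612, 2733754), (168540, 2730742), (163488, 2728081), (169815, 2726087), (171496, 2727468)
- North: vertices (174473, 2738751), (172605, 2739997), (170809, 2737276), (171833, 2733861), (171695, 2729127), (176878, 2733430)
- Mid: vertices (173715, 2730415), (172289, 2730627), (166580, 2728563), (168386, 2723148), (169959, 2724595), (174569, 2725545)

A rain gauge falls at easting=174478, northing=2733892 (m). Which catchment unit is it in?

North

Cast a ray rightward from (174478, 2733892). For each polygon, the edges (by vertex number in listed order) whose endpoints lie on opposite sides of northing = 2733892, where each meets that height, and whether that is right or left of the point:
Lower: no edge straddles that height → 0 crossings.
West: no edge straddles that height → 0 crossings.
East: no edge straddles that height → 0 crossings.
North: 3–4 at easting≈171823.7 (left), 6–1 at easting≈176669.2 (right) → 1 crossing.
Mid: no edge straddles that height → 0 crossings.
Only North has an odd count, so the point is inside North.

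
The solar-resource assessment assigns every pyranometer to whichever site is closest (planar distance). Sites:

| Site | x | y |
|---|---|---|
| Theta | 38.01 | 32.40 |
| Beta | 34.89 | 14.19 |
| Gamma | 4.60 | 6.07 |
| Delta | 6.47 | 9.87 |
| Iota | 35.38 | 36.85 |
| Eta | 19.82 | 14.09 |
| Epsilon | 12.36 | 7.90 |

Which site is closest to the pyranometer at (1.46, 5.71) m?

Squared distances to each site:
Theta: 2048.259; Beta: 1189.475; Gamma: 9.989; Delta: 42.406; Iota: 2120.266; Eta: 407.314; Epsilon: 123.606.
Minimum at Gamma.

Gamma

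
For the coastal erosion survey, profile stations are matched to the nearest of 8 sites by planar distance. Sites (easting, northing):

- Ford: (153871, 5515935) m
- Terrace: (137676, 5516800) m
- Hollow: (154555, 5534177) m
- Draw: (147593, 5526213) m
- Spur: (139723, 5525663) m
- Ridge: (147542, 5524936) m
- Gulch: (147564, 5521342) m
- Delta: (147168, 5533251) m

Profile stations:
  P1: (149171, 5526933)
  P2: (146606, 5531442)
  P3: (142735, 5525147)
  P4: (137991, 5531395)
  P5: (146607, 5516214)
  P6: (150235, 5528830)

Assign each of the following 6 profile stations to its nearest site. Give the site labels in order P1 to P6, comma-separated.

P1 → Draw (d²=3008484.00)
P2 → Delta (d²=3588325.00)
P3 → Spur (d²=9338400.00)
P4 → Spur (d²=35855648.00)
P5 → Gulch (d²=27212233.00)
P6 → Draw (d²=13828853.00)

Draw, Delta, Spur, Spur, Gulch, Draw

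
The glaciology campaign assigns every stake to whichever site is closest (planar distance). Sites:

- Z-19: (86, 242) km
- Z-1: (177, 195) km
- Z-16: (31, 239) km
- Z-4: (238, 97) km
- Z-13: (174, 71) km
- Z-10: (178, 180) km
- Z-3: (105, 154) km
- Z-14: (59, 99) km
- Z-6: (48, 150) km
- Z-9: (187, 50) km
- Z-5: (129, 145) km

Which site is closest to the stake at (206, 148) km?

Squared distances to each site:
Z-19: 23236.000; Z-1: 3050.000; Z-16: 38906.000; Z-4: 3625.000; Z-13: 6953.000; Z-10: 1808.000; Z-3: 10237.000; Z-14: 24010.000; Z-6: 24968.000; Z-9: 9965.000; Z-5: 5938.000.
Minimum at Z-10.

Z-10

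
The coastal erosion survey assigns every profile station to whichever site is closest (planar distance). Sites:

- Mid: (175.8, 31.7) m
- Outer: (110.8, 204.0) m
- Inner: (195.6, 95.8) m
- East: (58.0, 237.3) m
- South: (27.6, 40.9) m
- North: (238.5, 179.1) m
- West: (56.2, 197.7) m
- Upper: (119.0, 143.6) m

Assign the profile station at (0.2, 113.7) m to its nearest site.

South

Squared distances to each site:
Mid: 37559.360; Outer: 20386.450; Inner: 38501.570; East: 18617.800; South: 6050.600; North: 61064.050; West: 10192.000; Upper: 15007.450.
Minimum at South.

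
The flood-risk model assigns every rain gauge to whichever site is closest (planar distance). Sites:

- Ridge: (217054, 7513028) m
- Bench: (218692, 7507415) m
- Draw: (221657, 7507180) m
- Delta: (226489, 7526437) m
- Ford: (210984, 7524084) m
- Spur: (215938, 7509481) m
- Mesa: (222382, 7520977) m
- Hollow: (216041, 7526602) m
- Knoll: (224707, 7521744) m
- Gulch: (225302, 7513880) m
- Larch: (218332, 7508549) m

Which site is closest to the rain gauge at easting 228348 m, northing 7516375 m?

Gulch

Squared distances to each site:
Ridge: 138756845.000; Bench: 173519936.000; Draw: 129317506.000; Delta: 104699725.000; Ford: 360937177.000; Spur: 201535336.000; Mesa: 56771560.000; Hollow: 256053778.000; Knoll: 42083042.000; Gulch: 15503141.000; Larch: 161566532.000.
Minimum at Gulch.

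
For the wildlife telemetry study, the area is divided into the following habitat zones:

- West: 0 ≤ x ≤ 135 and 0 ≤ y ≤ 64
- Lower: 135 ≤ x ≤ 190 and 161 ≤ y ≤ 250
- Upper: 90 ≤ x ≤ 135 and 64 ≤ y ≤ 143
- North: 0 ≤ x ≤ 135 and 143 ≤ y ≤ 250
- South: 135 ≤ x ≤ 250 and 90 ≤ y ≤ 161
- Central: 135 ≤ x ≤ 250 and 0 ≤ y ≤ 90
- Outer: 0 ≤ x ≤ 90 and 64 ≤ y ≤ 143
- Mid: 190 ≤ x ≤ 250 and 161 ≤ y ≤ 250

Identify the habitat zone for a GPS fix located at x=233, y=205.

Mid

The point has x = 233 and y = 205.
Only Mid satisfies 190 ≤ x ≤ 250 and 161 ≤ y ≤ 250.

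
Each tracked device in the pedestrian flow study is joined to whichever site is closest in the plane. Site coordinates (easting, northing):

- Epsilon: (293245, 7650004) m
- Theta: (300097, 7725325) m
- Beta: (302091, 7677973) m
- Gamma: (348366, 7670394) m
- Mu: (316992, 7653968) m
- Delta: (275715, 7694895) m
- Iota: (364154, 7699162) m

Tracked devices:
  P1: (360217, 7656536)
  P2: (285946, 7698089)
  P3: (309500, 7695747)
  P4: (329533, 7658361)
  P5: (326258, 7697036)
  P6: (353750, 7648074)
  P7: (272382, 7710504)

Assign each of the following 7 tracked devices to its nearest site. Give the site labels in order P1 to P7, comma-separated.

P1 → Gamma (d²=332490365.00)
P2 → Delta (d²=114874997.00)
P3 → Beta (d²=370808357.00)
P4 → Mu (d²=176575130.00)
P5 → Beta (d²=947441858.00)
P6 → Gamma (d²=527169856.00)
P7 → Delta (d²=254749770.00)

Gamma, Delta, Beta, Mu, Beta, Gamma, Delta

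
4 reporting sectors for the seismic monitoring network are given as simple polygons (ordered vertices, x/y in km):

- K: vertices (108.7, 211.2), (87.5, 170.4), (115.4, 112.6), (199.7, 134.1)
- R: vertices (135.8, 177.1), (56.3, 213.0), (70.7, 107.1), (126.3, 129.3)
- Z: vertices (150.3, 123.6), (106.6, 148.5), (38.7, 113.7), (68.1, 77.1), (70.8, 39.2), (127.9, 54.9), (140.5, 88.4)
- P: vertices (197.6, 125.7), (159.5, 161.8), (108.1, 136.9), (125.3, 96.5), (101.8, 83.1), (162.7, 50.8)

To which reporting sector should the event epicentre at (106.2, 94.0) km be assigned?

Cast a ray rightward from (106.2, 94.0). For each polygon, the edges (by vertex number in listed order) whose endpoints lie on opposite sides of y = 94.0, where each meets that height, and whether that is right or left of the point:
K: no edge straddles that height → 0 crossings.
R: no edge straddles that height → 0 crossings.
Z: 3–4 at x≈54.52 (left), 7–1 at x≈142.06 (right) → 1 crossing.
P: 4–5 at x≈120.92 (right), 6–1 at x≈182.83 (right) → 2 crossings.
Only Z has an odd count, so the point is inside Z.

Z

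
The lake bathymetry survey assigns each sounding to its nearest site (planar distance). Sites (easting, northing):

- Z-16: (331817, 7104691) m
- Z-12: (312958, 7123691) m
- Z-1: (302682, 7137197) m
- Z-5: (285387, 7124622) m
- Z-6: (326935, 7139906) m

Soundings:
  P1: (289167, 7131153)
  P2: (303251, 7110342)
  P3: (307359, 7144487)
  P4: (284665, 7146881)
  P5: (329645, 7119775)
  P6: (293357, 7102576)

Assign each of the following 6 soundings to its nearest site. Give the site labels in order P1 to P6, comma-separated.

Z-5, Z-12, Z-1, Z-1, Z-16, Z-5

P1 → Z-5 (d²=56942361.00)
P2 → Z-12 (d²=272421650.00)
P3 → Z-1 (d²=75018429.00)
P4 → Z-1 (d²=418392145.00)
P5 → Z-16 (d²=232244640.00)
P6 → Z-5 (d²=549547016.00)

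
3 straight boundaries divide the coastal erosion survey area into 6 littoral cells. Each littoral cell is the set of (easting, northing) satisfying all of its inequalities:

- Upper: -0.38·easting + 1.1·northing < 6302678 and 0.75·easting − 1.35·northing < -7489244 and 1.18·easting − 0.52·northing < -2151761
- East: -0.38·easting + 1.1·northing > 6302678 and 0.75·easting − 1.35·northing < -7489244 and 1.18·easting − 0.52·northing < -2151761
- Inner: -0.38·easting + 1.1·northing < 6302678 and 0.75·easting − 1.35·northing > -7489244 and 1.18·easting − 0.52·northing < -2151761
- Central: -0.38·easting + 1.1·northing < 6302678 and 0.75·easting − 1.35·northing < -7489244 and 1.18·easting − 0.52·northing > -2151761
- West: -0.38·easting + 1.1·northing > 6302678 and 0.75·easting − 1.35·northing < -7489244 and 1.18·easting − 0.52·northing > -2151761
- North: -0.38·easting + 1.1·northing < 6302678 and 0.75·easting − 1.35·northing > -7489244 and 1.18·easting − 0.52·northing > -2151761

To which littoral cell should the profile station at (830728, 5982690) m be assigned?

North

-0.38·830728 + 1.1·5982690 = 6265282.360, which is < 6302678
0.75·830728 − 1.35·5982690 = -7453585.500, which is > -7489244
1.18·830728 − 0.52·5982690 = -2130739.760, which is > -2151761
This sign pattern matches North.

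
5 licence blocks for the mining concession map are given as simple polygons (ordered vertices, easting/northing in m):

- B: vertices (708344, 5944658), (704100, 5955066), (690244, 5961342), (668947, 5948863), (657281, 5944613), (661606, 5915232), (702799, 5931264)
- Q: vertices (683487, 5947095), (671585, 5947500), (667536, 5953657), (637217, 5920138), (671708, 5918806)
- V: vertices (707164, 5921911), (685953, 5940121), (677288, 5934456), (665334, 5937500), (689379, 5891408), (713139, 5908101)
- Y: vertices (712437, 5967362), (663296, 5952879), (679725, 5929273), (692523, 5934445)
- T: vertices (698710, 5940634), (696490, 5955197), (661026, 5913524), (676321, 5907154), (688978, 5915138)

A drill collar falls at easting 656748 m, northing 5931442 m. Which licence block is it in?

Q

Cast a ray rightward from (656748, 5931442). For each polygon, the edges (by vertex number in listed order) whose endpoints lie on opposite sides of northing = 5931442, where each meets that height, and whether that is right or left of the point:
B: 5–6 at easting≈659219.8 (right), 7–1 at easting≈702872.7 (right) → 2 crossings.
Q: 3–4 at easting≈647441.8 (left), 5–1 at easting≈676969.4 (right) → 1 crossing.
V: 1–2 at easting≈696062.3 (right), 4–5 at easting≈668494.3 (right) → 2 crossings.
Y: 2–3 at easting≈678215.4 (right), 3–4 at easting≈685092.1 (right) → 2 crossings.
T: 2–3 at easting≈676274.3 (right), 5–1 at easting≈695201.3 (right) → 2 crossings.
Only Q has an odd count, so the point is inside Q.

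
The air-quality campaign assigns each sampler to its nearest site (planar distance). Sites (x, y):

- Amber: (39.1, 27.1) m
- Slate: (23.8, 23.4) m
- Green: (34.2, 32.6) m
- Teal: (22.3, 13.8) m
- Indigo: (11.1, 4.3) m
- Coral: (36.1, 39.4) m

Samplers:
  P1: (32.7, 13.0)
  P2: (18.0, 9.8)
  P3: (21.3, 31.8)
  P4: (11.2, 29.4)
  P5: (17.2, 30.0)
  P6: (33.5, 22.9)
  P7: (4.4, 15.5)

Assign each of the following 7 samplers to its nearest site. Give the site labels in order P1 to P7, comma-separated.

Teal, Teal, Slate, Slate, Slate, Amber, Indigo

P1 → Teal (d²=108.80)
P2 → Teal (d²=34.49)
P3 → Slate (d²=76.81)
P4 → Slate (d²=194.76)
P5 → Slate (d²=87.12)
P6 → Amber (d²=49.00)
P7 → Indigo (d²=170.33)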